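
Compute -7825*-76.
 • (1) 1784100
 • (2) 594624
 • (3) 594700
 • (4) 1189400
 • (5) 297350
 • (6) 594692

-7825 * -76 = 594700
3) 594700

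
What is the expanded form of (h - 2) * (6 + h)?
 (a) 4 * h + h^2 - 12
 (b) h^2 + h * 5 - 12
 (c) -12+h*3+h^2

Expanding (h - 2) * (6 + h):
= 4 * h + h^2 - 12
a) 4 * h + h^2 - 12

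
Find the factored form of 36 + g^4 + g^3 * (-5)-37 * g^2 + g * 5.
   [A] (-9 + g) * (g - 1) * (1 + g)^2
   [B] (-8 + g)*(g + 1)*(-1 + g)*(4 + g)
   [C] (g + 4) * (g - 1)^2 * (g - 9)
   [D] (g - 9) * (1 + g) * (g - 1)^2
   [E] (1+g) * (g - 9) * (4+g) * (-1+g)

We need to factor 36 + g^4 + g^3 * (-5)-37 * g^2 + g * 5.
The factored form is (1+g) * (g - 9) * (4+g) * (-1+g).
E) (1+g) * (g - 9) * (4+g) * (-1+g)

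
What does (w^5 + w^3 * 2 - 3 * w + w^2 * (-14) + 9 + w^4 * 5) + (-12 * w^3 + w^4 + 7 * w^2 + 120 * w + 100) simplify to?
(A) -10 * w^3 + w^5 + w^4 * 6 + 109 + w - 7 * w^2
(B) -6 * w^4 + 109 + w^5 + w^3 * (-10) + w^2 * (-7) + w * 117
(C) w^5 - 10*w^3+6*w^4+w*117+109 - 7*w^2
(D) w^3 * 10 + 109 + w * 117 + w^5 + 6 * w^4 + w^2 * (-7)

Adding the polynomials and combining like terms:
(w^5 + w^3*2 - 3*w + w^2*(-14) + 9 + w^4*5) + (-12*w^3 + w^4 + 7*w^2 + 120*w + 100)
= w^5 - 10*w^3+6*w^4+w*117+109 - 7*w^2
C) w^5 - 10*w^3+6*w^4+w*117+109 - 7*w^2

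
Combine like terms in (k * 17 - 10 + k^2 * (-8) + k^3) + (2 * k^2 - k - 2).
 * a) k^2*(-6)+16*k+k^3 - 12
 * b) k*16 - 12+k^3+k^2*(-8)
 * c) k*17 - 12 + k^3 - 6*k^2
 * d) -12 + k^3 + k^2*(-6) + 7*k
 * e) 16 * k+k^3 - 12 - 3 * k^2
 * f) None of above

Adding the polynomials and combining like terms:
(k*17 - 10 + k^2*(-8) + k^3) + (2*k^2 - k - 2)
= k^2*(-6)+16*k+k^3 - 12
a) k^2*(-6)+16*k+k^3 - 12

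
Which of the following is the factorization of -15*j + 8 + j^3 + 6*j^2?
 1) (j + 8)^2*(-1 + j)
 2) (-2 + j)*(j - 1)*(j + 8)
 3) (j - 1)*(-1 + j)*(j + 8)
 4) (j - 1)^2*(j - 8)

We need to factor -15*j + 8 + j^3 + 6*j^2.
The factored form is (j - 1)*(-1 + j)*(j + 8).
3) (j - 1)*(-1 + j)*(j + 8)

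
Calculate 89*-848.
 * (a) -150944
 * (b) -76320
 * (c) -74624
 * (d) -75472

89 * -848 = -75472
d) -75472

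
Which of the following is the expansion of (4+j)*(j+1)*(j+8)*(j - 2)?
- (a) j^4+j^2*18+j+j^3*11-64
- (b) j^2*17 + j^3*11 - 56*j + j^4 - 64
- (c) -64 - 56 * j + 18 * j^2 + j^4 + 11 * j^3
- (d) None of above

Expanding (4+j)*(j+1)*(j+8)*(j - 2):
= -64 - 56 * j + 18 * j^2 + j^4 + 11 * j^3
c) -64 - 56 * j + 18 * j^2 + j^4 + 11 * j^3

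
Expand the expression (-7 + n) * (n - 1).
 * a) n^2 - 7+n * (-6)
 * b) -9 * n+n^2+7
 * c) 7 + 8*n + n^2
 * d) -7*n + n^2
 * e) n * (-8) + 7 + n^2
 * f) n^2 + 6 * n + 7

Expanding (-7 + n) * (n - 1):
= n * (-8) + 7 + n^2
e) n * (-8) + 7 + n^2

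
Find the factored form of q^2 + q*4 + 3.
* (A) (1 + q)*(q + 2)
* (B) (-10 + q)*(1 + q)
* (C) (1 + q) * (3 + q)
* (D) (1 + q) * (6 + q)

We need to factor q^2 + q*4 + 3.
The factored form is (1 + q) * (3 + q).
C) (1 + q) * (3 + q)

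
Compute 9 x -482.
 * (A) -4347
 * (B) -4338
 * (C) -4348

9 * -482 = -4338
B) -4338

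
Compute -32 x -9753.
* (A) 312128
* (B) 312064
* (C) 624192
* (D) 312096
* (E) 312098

-32 * -9753 = 312096
D) 312096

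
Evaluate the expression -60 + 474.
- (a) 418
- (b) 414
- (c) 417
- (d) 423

-60 + 474 = 414
b) 414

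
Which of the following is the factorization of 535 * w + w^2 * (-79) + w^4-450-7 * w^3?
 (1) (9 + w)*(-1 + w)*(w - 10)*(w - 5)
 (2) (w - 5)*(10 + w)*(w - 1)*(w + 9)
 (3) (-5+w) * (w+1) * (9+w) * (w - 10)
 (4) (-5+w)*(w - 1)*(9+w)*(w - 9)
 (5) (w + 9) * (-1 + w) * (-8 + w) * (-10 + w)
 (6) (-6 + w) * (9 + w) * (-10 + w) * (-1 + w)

We need to factor 535 * w + w^2 * (-79) + w^4-450-7 * w^3.
The factored form is (9 + w)*(-1 + w)*(w - 10)*(w - 5).
1) (9 + w)*(-1 + w)*(w - 10)*(w - 5)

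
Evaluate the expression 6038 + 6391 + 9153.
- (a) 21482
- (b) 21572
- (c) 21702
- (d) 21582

First: 6038 + 6391 = 12429
Then: 12429 + 9153 = 21582
d) 21582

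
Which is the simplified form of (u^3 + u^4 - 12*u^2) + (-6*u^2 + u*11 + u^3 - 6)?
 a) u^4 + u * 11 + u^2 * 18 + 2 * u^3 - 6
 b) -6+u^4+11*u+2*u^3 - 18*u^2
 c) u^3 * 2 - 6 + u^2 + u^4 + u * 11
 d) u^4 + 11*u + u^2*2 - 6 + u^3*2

Adding the polynomials and combining like terms:
(u^3 + u^4 - 12*u^2) + (-6*u^2 + u*11 + u^3 - 6)
= -6+u^4+11*u+2*u^3 - 18*u^2
b) -6+u^4+11*u+2*u^3 - 18*u^2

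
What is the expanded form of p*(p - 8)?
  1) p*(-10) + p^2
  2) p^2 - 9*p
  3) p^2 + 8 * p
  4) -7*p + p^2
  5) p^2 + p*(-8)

Expanding p*(p - 8):
= p^2 + p*(-8)
5) p^2 + p*(-8)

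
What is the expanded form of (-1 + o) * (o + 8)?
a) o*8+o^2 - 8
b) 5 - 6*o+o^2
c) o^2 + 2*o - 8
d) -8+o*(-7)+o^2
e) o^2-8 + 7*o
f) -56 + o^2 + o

Expanding (-1 + o) * (o + 8):
= o^2-8 + 7*o
e) o^2-8 + 7*o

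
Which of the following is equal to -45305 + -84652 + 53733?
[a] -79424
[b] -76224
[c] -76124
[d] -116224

First: -45305 + -84652 = -129957
Then: -129957 + 53733 = -76224
b) -76224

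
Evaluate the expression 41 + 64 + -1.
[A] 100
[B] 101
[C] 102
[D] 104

First: 41 + 64 = 105
Then: 105 + -1 = 104
D) 104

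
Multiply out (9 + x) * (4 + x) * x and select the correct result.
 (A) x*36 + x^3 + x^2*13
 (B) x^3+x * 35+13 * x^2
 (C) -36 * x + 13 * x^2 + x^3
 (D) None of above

Expanding (9 + x) * (4 + x) * x:
= x*36 + x^3 + x^2*13
A) x*36 + x^3 + x^2*13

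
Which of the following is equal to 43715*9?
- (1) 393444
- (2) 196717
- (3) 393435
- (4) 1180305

43715 * 9 = 393435
3) 393435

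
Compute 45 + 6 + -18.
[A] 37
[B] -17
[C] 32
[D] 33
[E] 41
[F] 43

First: 45 + 6 = 51
Then: 51 + -18 = 33
D) 33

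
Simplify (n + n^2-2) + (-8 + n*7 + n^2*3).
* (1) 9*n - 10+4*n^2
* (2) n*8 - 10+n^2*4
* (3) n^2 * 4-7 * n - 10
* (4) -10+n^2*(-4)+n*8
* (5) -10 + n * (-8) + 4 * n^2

Adding the polynomials and combining like terms:
(n + n^2 - 2) + (-8 + n*7 + n^2*3)
= n*8 - 10+n^2*4
2) n*8 - 10+n^2*4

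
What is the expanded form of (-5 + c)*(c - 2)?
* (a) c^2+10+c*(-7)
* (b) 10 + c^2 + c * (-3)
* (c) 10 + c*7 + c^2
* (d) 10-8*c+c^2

Expanding (-5 + c)*(c - 2):
= c^2+10+c*(-7)
a) c^2+10+c*(-7)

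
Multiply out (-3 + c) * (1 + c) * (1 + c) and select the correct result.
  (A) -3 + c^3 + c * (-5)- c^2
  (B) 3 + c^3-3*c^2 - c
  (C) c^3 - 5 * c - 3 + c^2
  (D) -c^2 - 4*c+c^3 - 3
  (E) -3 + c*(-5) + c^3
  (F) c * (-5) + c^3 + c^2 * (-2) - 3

Expanding (-3 + c) * (1 + c) * (1 + c):
= -3 + c^3 + c * (-5)- c^2
A) -3 + c^3 + c * (-5)- c^2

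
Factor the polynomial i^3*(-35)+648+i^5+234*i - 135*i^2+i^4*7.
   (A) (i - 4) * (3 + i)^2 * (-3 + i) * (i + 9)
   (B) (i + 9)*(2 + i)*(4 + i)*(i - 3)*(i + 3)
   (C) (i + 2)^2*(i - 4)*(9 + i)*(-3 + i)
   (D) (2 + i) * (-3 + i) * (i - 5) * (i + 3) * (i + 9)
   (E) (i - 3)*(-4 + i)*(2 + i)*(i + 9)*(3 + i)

We need to factor i^3*(-35)+648+i^5+234*i - 135*i^2+i^4*7.
The factored form is (i - 3)*(-4 + i)*(2 + i)*(i + 9)*(3 + i).
E) (i - 3)*(-4 + i)*(2 + i)*(i + 9)*(3 + i)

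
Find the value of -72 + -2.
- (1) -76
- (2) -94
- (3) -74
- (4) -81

-72 + -2 = -74
3) -74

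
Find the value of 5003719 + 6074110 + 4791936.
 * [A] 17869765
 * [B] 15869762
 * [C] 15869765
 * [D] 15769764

First: 5003719 + 6074110 = 11077829
Then: 11077829 + 4791936 = 15869765
C) 15869765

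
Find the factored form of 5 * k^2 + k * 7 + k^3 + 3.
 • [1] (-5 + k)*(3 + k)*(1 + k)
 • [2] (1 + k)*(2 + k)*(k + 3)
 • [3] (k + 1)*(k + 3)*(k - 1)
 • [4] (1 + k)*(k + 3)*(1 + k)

We need to factor 5 * k^2 + k * 7 + k^3 + 3.
The factored form is (1 + k)*(k + 3)*(1 + k).
4) (1 + k)*(k + 3)*(1 + k)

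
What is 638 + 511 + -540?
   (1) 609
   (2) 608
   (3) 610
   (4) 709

First: 638 + 511 = 1149
Then: 1149 + -540 = 609
1) 609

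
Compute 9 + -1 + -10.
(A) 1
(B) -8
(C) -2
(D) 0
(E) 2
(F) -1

First: 9 + -1 = 8
Then: 8 + -10 = -2
C) -2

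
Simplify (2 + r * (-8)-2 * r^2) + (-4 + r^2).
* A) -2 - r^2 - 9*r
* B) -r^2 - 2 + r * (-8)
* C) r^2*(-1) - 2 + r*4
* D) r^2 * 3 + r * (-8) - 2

Adding the polynomials and combining like terms:
(2 + r*(-8) - 2*r^2) + (-4 + r^2)
= -r^2 - 2 + r * (-8)
B) -r^2 - 2 + r * (-8)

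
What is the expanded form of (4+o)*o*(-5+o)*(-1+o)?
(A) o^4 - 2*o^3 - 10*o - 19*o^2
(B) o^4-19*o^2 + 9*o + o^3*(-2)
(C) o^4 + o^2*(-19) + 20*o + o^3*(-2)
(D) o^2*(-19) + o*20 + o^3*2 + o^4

Expanding (4+o)*o*(-5+o)*(-1+o):
= o^4 + o^2*(-19) + 20*o + o^3*(-2)
C) o^4 + o^2*(-19) + 20*o + o^3*(-2)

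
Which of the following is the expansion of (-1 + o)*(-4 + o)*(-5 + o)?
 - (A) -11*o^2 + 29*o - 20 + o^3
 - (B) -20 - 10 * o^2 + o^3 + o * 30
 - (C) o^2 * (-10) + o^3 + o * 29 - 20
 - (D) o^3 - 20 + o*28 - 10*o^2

Expanding (-1 + o)*(-4 + o)*(-5 + o):
= o^2 * (-10) + o^3 + o * 29 - 20
C) o^2 * (-10) + o^3 + o * 29 - 20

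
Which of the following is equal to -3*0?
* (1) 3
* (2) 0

-3 * 0 = 0
2) 0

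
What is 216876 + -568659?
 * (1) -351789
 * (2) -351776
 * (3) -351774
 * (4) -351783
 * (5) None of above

216876 + -568659 = -351783
4) -351783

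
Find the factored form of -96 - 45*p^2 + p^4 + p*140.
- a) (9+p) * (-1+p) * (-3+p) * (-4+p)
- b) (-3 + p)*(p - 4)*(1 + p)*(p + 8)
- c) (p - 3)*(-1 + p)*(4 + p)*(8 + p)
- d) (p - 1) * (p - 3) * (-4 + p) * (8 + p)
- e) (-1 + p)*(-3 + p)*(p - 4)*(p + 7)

We need to factor -96 - 45*p^2 + p^4 + p*140.
The factored form is (p - 1) * (p - 3) * (-4 + p) * (8 + p).
d) (p - 1) * (p - 3) * (-4 + p) * (8 + p)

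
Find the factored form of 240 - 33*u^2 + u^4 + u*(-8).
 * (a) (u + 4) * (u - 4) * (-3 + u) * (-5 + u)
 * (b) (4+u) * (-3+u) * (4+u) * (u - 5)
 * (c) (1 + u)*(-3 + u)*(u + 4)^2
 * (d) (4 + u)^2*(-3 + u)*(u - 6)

We need to factor 240 - 33*u^2 + u^4 + u*(-8).
The factored form is (4+u) * (-3+u) * (4+u) * (u - 5).
b) (4+u) * (-3+u) * (4+u) * (u - 5)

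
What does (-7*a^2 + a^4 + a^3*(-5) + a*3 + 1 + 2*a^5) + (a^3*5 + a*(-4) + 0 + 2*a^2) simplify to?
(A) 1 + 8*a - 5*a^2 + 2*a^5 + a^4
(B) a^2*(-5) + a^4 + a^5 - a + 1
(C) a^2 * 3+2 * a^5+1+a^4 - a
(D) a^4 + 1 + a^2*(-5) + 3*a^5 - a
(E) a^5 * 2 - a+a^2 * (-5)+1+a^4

Adding the polynomials and combining like terms:
(-7*a^2 + a^4 + a^3*(-5) + a*3 + 1 + 2*a^5) + (a^3*5 + a*(-4) + 0 + 2*a^2)
= a^5 * 2 - a+a^2 * (-5)+1+a^4
E) a^5 * 2 - a+a^2 * (-5)+1+a^4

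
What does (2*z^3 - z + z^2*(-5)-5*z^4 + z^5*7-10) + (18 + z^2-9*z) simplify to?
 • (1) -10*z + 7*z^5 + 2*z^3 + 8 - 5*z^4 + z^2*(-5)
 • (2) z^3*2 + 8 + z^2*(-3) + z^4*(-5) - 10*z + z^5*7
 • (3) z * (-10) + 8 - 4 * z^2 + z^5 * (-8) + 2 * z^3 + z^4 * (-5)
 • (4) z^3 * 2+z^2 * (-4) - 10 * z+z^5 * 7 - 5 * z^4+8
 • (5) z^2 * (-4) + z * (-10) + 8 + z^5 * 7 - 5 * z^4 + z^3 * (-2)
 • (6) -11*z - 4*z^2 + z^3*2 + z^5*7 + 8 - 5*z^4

Adding the polynomials and combining like terms:
(2*z^3 - z + z^2*(-5) - 5*z^4 + z^5*7 - 10) + (18 + z^2 - 9*z)
= z^3 * 2+z^2 * (-4) - 10 * z+z^5 * 7 - 5 * z^4+8
4) z^3 * 2+z^2 * (-4) - 10 * z+z^5 * 7 - 5 * z^4+8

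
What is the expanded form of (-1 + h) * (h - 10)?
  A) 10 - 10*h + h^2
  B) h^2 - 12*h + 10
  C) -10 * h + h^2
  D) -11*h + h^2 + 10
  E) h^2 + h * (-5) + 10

Expanding (-1 + h) * (h - 10):
= -11*h + h^2 + 10
D) -11*h + h^2 + 10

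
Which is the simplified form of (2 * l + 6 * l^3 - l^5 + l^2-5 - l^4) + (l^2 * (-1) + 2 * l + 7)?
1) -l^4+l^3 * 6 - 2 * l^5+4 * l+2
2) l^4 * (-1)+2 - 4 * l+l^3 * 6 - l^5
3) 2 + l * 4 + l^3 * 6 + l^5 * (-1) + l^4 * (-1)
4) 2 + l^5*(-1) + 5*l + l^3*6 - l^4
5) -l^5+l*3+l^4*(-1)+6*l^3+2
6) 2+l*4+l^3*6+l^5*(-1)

Adding the polynomials and combining like terms:
(2*l + 6*l^3 - l^5 + l^2 - 5 - l^4) + (l^2*(-1) + 2*l + 7)
= 2 + l * 4 + l^3 * 6 + l^5 * (-1) + l^4 * (-1)
3) 2 + l * 4 + l^3 * 6 + l^5 * (-1) + l^4 * (-1)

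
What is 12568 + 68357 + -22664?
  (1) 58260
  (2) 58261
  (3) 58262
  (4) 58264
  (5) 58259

First: 12568 + 68357 = 80925
Then: 80925 + -22664 = 58261
2) 58261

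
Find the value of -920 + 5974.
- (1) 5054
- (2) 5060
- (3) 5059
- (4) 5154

-920 + 5974 = 5054
1) 5054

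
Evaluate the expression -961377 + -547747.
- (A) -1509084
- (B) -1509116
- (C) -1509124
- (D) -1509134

-961377 + -547747 = -1509124
C) -1509124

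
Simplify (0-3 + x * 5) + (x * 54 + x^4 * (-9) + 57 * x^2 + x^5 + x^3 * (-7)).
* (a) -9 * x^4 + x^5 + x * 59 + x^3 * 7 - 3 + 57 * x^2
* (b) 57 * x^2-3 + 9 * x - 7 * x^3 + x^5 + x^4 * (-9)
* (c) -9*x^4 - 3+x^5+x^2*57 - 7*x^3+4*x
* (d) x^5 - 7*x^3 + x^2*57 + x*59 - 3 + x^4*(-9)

Adding the polynomials and combining like terms:
(0 - 3 + x*5) + (x*54 + x^4*(-9) + 57*x^2 + x^5 + x^3*(-7))
= x^5 - 7*x^3 + x^2*57 + x*59 - 3 + x^4*(-9)
d) x^5 - 7*x^3 + x^2*57 + x*59 - 3 + x^4*(-9)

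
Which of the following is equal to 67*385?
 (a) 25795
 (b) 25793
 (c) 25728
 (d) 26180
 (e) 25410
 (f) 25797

67 * 385 = 25795
a) 25795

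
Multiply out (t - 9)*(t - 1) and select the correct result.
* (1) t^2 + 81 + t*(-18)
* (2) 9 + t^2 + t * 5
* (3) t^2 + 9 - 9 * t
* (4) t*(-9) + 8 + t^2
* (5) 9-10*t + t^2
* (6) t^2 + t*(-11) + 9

Expanding (t - 9)*(t - 1):
= 9-10*t + t^2
5) 9-10*t + t^2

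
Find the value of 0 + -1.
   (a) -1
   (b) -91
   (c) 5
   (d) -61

0 + -1 = -1
a) -1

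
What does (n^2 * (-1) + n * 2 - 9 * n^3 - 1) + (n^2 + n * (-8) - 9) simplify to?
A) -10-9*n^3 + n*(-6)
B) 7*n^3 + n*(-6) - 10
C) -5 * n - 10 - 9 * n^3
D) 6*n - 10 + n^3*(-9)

Adding the polynomials and combining like terms:
(n^2*(-1) + n*2 - 9*n^3 - 1) + (n^2 + n*(-8) - 9)
= -10-9*n^3 + n*(-6)
A) -10-9*n^3 + n*(-6)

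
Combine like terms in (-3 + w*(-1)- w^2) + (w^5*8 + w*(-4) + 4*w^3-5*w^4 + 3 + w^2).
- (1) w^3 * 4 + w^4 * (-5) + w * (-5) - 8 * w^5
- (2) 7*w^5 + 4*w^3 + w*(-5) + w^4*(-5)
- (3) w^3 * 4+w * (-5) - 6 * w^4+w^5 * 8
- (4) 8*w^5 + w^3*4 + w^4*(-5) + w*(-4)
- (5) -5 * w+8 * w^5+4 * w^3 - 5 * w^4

Adding the polynomials and combining like terms:
(-3 + w*(-1) - w^2) + (w^5*8 + w*(-4) + 4*w^3 - 5*w^4 + 3 + w^2)
= -5 * w+8 * w^5+4 * w^3 - 5 * w^4
5) -5 * w+8 * w^5+4 * w^3 - 5 * w^4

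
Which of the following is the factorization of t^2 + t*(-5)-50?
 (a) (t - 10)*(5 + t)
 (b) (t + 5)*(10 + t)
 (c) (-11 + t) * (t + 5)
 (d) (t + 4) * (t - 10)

We need to factor t^2 + t*(-5)-50.
The factored form is (t - 10)*(5 + t).
a) (t - 10)*(5 + t)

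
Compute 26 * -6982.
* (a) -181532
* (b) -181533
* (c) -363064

26 * -6982 = -181532
a) -181532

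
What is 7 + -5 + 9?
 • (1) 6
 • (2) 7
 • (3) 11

First: 7 + -5 = 2
Then: 2 + 9 = 11
3) 11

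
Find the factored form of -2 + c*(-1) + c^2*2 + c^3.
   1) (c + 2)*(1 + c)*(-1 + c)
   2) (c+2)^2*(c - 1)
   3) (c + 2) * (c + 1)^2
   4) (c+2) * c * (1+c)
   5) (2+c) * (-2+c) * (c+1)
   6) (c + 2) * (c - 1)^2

We need to factor -2 + c*(-1) + c^2*2 + c^3.
The factored form is (c + 2)*(1 + c)*(-1 + c).
1) (c + 2)*(1 + c)*(-1 + c)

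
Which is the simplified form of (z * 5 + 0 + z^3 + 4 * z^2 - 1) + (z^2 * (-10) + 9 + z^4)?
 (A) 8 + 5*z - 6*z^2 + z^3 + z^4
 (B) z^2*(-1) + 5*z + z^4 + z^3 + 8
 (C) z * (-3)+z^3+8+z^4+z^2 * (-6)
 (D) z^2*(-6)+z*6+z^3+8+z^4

Adding the polynomials and combining like terms:
(z*5 + 0 + z^3 + 4*z^2 - 1) + (z^2*(-10) + 9 + z^4)
= 8 + 5*z - 6*z^2 + z^3 + z^4
A) 8 + 5*z - 6*z^2 + z^3 + z^4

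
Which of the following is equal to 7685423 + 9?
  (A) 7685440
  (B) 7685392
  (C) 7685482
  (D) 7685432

7685423 + 9 = 7685432
D) 7685432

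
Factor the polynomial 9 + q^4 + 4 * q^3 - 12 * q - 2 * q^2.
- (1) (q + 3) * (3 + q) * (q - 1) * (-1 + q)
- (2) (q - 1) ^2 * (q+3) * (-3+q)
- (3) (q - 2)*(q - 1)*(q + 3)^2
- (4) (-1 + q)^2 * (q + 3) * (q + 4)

We need to factor 9 + q^4 + 4 * q^3 - 12 * q - 2 * q^2.
The factored form is (q + 3) * (3 + q) * (q - 1) * (-1 + q).
1) (q + 3) * (3 + q) * (q - 1) * (-1 + q)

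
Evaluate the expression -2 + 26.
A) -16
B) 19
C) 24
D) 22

-2 + 26 = 24
C) 24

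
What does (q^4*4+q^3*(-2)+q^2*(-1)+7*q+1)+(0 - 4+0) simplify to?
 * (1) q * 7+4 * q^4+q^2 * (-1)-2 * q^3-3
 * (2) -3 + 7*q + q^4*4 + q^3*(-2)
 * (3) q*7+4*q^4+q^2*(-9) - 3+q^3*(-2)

Adding the polynomials and combining like terms:
(q^4*4 + q^3*(-2) + q^2*(-1) + 7*q + 1) + (0 - 4 + 0)
= q * 7+4 * q^4+q^2 * (-1)-2 * q^3-3
1) q * 7+4 * q^4+q^2 * (-1)-2 * q^3-3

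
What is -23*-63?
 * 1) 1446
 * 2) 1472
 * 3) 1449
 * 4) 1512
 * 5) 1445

-23 * -63 = 1449
3) 1449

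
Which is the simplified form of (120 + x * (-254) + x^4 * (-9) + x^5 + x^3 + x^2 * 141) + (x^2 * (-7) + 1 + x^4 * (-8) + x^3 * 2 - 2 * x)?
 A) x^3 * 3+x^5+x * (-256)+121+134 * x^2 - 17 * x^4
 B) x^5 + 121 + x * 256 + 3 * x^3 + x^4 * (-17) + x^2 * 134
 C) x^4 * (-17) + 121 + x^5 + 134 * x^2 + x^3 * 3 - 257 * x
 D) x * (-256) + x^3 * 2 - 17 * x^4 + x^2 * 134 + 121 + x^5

Adding the polynomials and combining like terms:
(120 + x*(-254) + x^4*(-9) + x^5 + x^3 + x^2*141) + (x^2*(-7) + 1 + x^4*(-8) + x^3*2 - 2*x)
= x^3 * 3+x^5+x * (-256)+121+134 * x^2 - 17 * x^4
A) x^3 * 3+x^5+x * (-256)+121+134 * x^2 - 17 * x^4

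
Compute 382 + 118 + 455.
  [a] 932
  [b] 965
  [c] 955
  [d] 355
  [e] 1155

First: 382 + 118 = 500
Then: 500 + 455 = 955
c) 955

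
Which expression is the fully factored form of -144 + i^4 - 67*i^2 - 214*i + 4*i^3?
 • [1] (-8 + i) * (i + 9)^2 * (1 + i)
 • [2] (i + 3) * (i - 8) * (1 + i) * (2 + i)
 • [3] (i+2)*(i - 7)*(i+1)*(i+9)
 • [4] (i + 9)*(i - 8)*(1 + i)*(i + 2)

We need to factor -144 + i^4 - 67*i^2 - 214*i + 4*i^3.
The factored form is (i + 9)*(i - 8)*(1 + i)*(i + 2).
4) (i + 9)*(i - 8)*(1 + i)*(i + 2)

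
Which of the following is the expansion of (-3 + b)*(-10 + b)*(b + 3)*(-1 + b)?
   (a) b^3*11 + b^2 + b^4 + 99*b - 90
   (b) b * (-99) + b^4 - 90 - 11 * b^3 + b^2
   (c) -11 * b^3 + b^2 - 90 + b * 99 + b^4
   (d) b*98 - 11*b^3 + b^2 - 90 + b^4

Expanding (-3 + b)*(-10 + b)*(b + 3)*(-1 + b):
= -11 * b^3 + b^2 - 90 + b * 99 + b^4
c) -11 * b^3 + b^2 - 90 + b * 99 + b^4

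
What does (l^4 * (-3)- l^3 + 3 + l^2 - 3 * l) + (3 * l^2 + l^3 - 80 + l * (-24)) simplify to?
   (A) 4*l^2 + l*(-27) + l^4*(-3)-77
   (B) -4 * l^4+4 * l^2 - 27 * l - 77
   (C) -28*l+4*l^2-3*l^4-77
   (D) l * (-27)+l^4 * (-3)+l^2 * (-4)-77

Adding the polynomials and combining like terms:
(l^4*(-3) - l^3 + 3 + l^2 - 3*l) + (3*l^2 + l^3 - 80 + l*(-24))
= 4*l^2 + l*(-27) + l^4*(-3)-77
A) 4*l^2 + l*(-27) + l^4*(-3)-77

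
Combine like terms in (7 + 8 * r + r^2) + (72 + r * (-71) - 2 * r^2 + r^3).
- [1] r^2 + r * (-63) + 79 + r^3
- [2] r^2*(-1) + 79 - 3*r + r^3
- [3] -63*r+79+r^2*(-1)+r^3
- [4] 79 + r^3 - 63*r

Adding the polynomials and combining like terms:
(7 + 8*r + r^2) + (72 + r*(-71) - 2*r^2 + r^3)
= -63*r+79+r^2*(-1)+r^3
3) -63*r+79+r^2*(-1)+r^3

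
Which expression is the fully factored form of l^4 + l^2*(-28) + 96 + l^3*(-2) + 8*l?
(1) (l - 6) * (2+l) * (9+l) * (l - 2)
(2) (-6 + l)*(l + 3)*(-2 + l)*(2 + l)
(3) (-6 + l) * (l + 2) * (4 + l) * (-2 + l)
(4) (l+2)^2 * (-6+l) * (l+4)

We need to factor l^4 + l^2*(-28) + 96 + l^3*(-2) + 8*l.
The factored form is (-6 + l) * (l + 2) * (4 + l) * (-2 + l).
3) (-6 + l) * (l + 2) * (4 + l) * (-2 + l)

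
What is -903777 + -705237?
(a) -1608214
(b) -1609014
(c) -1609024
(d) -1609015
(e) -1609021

-903777 + -705237 = -1609014
b) -1609014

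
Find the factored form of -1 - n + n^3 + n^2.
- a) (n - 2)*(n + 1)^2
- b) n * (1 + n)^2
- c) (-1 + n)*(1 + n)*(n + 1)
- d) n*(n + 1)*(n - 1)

We need to factor -1 - n + n^3 + n^2.
The factored form is (-1 + n)*(1 + n)*(n + 1).
c) (-1 + n)*(1 + n)*(n + 1)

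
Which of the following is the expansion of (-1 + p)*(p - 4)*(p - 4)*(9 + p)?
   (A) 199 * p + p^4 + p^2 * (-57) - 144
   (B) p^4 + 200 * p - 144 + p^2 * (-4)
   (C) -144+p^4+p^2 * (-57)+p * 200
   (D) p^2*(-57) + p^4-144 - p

Expanding (-1 + p)*(p - 4)*(p - 4)*(9 + p):
= -144+p^4+p^2 * (-57)+p * 200
C) -144+p^4+p^2 * (-57)+p * 200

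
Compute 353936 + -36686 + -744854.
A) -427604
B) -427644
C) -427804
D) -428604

First: 353936 + -36686 = 317250
Then: 317250 + -744854 = -427604
A) -427604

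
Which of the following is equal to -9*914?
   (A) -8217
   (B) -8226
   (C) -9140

-9 * 914 = -8226
B) -8226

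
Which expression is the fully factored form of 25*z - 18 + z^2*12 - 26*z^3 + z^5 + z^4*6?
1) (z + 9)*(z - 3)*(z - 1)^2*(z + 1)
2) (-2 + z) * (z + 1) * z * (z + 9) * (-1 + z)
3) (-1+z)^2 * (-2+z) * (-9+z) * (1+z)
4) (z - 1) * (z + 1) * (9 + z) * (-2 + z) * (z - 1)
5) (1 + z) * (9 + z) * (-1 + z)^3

We need to factor 25*z - 18 + z^2*12 - 26*z^3 + z^5 + z^4*6.
The factored form is (z - 1) * (z + 1) * (9 + z) * (-2 + z) * (z - 1).
4) (z - 1) * (z + 1) * (9 + z) * (-2 + z) * (z - 1)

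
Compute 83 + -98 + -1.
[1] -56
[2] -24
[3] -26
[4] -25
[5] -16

First: 83 + -98 = -15
Then: -15 + -1 = -16
5) -16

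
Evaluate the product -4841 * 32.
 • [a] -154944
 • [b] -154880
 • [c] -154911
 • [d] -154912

-4841 * 32 = -154912
d) -154912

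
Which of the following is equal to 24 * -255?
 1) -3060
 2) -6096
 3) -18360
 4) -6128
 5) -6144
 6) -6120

24 * -255 = -6120
6) -6120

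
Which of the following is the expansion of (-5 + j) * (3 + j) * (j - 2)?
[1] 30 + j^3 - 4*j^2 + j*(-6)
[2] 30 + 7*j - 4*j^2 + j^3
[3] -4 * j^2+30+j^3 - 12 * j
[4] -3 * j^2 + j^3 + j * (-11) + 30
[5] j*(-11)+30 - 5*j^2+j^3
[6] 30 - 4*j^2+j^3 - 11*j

Expanding (-5 + j) * (3 + j) * (j - 2):
= 30 - 4*j^2+j^3 - 11*j
6) 30 - 4*j^2+j^3 - 11*j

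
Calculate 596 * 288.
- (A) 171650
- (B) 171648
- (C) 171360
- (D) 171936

596 * 288 = 171648
B) 171648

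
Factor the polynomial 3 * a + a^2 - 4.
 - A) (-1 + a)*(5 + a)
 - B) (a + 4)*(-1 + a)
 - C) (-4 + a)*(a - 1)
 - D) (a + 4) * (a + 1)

We need to factor 3 * a + a^2 - 4.
The factored form is (a + 4)*(-1 + a).
B) (a + 4)*(-1 + a)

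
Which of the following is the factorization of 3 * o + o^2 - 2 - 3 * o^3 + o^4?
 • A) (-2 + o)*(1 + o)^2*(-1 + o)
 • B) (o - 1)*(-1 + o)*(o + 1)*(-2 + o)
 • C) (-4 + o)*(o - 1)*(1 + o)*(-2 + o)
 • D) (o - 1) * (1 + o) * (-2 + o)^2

We need to factor 3 * o + o^2 - 2 - 3 * o^3 + o^4.
The factored form is (o - 1)*(-1 + o)*(o + 1)*(-2 + o).
B) (o - 1)*(-1 + o)*(o + 1)*(-2 + o)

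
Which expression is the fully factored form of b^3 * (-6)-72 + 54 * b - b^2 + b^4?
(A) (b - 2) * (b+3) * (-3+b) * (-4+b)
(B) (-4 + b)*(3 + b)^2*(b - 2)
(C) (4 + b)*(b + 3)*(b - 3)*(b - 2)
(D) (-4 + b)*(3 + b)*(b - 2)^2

We need to factor b^3 * (-6)-72 + 54 * b - b^2 + b^4.
The factored form is (b - 2) * (b+3) * (-3+b) * (-4+b).
A) (b - 2) * (b+3) * (-3+b) * (-4+b)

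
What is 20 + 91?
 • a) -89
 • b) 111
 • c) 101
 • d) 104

20 + 91 = 111
b) 111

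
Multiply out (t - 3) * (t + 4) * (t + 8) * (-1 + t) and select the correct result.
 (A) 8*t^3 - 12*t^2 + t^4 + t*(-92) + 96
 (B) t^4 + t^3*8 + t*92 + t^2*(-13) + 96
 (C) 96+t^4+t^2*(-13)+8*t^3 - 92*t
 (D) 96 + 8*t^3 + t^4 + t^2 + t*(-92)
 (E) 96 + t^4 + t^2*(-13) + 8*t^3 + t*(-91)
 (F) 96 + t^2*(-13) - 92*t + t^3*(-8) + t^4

Expanding (t - 3) * (t + 4) * (t + 8) * (-1 + t):
= 96+t^4+t^2*(-13)+8*t^3 - 92*t
C) 96+t^4+t^2*(-13)+8*t^3 - 92*t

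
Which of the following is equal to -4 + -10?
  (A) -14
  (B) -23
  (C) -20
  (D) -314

-4 + -10 = -14
A) -14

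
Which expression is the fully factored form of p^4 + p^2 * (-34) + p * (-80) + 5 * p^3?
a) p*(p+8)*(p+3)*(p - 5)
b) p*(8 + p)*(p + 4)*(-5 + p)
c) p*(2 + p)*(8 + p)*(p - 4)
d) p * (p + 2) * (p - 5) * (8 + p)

We need to factor p^4 + p^2 * (-34) + p * (-80) + 5 * p^3.
The factored form is p * (p + 2) * (p - 5) * (8 + p).
d) p * (p + 2) * (p - 5) * (8 + p)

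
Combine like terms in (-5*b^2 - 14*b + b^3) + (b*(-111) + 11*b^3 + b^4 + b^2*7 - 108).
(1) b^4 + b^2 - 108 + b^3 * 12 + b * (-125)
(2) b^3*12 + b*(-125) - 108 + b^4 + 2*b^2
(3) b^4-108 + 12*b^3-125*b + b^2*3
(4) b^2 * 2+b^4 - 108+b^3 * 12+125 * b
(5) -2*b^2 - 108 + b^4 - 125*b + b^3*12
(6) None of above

Adding the polynomials and combining like terms:
(-5*b^2 - 14*b + b^3) + (b*(-111) + 11*b^3 + b^4 + b^2*7 - 108)
= b^3*12 + b*(-125) - 108 + b^4 + 2*b^2
2) b^3*12 + b*(-125) - 108 + b^4 + 2*b^2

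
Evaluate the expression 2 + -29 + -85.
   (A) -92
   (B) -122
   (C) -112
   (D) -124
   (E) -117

First: 2 + -29 = -27
Then: -27 + -85 = -112
C) -112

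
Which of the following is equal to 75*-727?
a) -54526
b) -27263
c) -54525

75 * -727 = -54525
c) -54525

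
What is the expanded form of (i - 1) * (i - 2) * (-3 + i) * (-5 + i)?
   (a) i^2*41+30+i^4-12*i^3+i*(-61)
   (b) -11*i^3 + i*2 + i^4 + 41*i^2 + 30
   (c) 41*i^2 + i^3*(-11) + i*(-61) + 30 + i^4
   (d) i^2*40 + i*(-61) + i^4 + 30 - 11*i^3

Expanding (i - 1) * (i - 2) * (-3 + i) * (-5 + i):
= 41*i^2 + i^3*(-11) + i*(-61) + 30 + i^4
c) 41*i^2 + i^3*(-11) + i*(-61) + 30 + i^4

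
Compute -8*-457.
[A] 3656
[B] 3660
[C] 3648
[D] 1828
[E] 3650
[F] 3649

-8 * -457 = 3656
A) 3656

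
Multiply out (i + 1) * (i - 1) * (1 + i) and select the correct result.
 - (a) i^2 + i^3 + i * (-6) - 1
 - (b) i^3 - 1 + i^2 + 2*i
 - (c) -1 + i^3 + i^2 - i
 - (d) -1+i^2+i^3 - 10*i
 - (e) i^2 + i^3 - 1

Expanding (i + 1) * (i - 1) * (1 + i):
= -1 + i^3 + i^2 - i
c) -1 + i^3 + i^2 - i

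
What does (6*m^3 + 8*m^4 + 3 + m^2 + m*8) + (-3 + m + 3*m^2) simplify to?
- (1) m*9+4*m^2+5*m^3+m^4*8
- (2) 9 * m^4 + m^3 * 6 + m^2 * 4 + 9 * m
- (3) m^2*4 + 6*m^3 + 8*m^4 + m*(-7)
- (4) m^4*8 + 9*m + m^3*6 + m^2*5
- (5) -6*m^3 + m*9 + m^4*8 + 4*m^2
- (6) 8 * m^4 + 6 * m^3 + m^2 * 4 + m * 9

Adding the polynomials and combining like terms:
(6*m^3 + 8*m^4 + 3 + m^2 + m*8) + (-3 + m + 3*m^2)
= 8 * m^4 + 6 * m^3 + m^2 * 4 + m * 9
6) 8 * m^4 + 6 * m^3 + m^2 * 4 + m * 9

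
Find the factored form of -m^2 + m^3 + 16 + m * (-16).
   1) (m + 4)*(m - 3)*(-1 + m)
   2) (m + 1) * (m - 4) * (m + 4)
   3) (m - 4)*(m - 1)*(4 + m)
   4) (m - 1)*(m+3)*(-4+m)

We need to factor -m^2 + m^3 + 16 + m * (-16).
The factored form is (m - 4)*(m - 1)*(4 + m).
3) (m - 4)*(m - 1)*(4 + m)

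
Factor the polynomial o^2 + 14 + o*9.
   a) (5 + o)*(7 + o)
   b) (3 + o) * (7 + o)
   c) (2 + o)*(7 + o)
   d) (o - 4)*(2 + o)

We need to factor o^2 + 14 + o*9.
The factored form is (2 + o)*(7 + o).
c) (2 + o)*(7 + o)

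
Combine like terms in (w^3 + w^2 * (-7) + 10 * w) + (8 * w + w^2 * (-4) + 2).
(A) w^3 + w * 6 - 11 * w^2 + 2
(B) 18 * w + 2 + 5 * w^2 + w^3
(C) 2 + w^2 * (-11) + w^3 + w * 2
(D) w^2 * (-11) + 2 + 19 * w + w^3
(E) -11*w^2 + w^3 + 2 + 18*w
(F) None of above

Adding the polynomials and combining like terms:
(w^3 + w^2*(-7) + 10*w) + (8*w + w^2*(-4) + 2)
= -11*w^2 + w^3 + 2 + 18*w
E) -11*w^2 + w^3 + 2 + 18*w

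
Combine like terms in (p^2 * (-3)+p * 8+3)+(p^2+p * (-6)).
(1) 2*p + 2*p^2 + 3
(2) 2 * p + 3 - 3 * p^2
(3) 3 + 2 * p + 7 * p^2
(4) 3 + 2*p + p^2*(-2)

Adding the polynomials and combining like terms:
(p^2*(-3) + p*8 + 3) + (p^2 + p*(-6))
= 3 + 2*p + p^2*(-2)
4) 3 + 2*p + p^2*(-2)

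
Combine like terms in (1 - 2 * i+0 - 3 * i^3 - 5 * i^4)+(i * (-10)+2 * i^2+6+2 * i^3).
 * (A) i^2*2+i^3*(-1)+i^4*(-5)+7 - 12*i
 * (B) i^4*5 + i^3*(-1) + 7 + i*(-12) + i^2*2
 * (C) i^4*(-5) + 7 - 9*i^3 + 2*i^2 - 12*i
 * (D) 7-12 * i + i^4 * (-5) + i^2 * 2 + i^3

Adding the polynomials and combining like terms:
(1 - 2*i + 0 - 3*i^3 - 5*i^4) + (i*(-10) + 2*i^2 + 6 + 2*i^3)
= i^2*2+i^3*(-1)+i^4*(-5)+7 - 12*i
A) i^2*2+i^3*(-1)+i^4*(-5)+7 - 12*i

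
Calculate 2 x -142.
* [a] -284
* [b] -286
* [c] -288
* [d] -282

2 * -142 = -284
a) -284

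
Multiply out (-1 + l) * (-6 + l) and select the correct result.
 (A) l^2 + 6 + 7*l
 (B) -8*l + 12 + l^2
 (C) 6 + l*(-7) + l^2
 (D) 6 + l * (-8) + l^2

Expanding (-1 + l) * (-6 + l):
= 6 + l*(-7) + l^2
C) 6 + l*(-7) + l^2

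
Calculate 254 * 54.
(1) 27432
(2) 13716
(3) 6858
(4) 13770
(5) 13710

254 * 54 = 13716
2) 13716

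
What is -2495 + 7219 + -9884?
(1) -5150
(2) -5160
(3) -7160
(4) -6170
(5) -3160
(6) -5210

First: -2495 + 7219 = 4724
Then: 4724 + -9884 = -5160
2) -5160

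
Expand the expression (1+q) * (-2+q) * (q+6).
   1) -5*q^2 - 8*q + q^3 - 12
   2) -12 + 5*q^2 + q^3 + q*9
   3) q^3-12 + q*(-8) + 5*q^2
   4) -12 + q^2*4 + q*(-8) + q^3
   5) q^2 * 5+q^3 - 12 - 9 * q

Expanding (1+q) * (-2+q) * (q+6):
= q^3-12 + q*(-8) + 5*q^2
3) q^3-12 + q*(-8) + 5*q^2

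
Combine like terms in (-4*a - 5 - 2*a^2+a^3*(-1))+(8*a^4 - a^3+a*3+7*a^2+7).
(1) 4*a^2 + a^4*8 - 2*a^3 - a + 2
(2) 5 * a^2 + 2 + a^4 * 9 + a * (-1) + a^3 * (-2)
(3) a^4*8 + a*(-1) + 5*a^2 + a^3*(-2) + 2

Adding the polynomials and combining like terms:
(-4*a - 5 - 2*a^2 + a^3*(-1)) + (8*a^4 - a^3 + a*3 + 7*a^2 + 7)
= a^4*8 + a*(-1) + 5*a^2 + a^3*(-2) + 2
3) a^4*8 + a*(-1) + 5*a^2 + a^3*(-2) + 2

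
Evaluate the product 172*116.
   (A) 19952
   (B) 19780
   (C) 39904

172 * 116 = 19952
A) 19952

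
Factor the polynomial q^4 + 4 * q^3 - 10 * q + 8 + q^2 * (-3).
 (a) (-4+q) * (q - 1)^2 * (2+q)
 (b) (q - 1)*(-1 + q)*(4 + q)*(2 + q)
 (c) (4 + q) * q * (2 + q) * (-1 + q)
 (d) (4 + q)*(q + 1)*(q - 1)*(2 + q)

We need to factor q^4 + 4 * q^3 - 10 * q + 8 + q^2 * (-3).
The factored form is (q - 1)*(-1 + q)*(4 + q)*(2 + q).
b) (q - 1)*(-1 + q)*(4 + q)*(2 + q)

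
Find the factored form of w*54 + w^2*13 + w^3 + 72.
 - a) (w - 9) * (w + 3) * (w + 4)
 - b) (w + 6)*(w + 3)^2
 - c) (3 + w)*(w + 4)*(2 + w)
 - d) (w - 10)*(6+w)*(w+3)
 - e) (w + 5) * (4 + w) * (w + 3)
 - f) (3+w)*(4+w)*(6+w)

We need to factor w*54 + w^2*13 + w^3 + 72.
The factored form is (3+w)*(4+w)*(6+w).
f) (3+w)*(4+w)*(6+w)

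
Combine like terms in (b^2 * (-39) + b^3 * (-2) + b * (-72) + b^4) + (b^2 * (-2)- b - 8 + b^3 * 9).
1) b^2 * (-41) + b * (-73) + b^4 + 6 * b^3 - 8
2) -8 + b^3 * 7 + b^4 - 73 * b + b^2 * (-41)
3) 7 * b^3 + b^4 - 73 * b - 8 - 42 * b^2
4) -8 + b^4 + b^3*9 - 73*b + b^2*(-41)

Adding the polynomials and combining like terms:
(b^2*(-39) + b^3*(-2) + b*(-72) + b^4) + (b^2*(-2) - b - 8 + b^3*9)
= -8 + b^3 * 7 + b^4 - 73 * b + b^2 * (-41)
2) -8 + b^3 * 7 + b^4 - 73 * b + b^2 * (-41)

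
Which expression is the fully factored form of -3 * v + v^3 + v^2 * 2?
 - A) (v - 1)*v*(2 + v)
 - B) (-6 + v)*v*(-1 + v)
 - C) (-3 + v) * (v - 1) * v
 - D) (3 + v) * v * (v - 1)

We need to factor -3 * v + v^3 + v^2 * 2.
The factored form is (3 + v) * v * (v - 1).
D) (3 + v) * v * (v - 1)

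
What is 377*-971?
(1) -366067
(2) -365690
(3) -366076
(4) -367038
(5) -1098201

377 * -971 = -366067
1) -366067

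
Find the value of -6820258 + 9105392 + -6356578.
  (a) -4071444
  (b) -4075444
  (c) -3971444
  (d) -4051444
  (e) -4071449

First: -6820258 + 9105392 = 2285134
Then: 2285134 + -6356578 = -4071444
a) -4071444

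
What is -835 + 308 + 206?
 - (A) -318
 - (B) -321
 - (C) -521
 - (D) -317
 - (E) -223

First: -835 + 308 = -527
Then: -527 + 206 = -321
B) -321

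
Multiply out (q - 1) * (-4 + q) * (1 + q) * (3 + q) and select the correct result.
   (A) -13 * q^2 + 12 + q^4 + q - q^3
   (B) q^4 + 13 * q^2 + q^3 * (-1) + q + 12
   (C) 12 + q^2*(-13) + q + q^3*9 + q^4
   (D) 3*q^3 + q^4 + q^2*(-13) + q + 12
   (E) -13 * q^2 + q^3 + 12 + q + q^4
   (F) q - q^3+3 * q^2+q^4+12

Expanding (q - 1) * (-4 + q) * (1 + q) * (3 + q):
= -13 * q^2 + 12 + q^4 + q - q^3
A) -13 * q^2 + 12 + q^4 + q - q^3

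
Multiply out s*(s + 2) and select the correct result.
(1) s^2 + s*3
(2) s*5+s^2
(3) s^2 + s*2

Expanding s*(s + 2):
= s^2 + s*2
3) s^2 + s*2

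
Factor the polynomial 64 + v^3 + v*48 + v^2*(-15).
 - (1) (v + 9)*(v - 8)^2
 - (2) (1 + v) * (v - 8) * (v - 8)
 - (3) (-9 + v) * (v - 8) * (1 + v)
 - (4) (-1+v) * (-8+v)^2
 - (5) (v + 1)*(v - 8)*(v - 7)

We need to factor 64 + v^3 + v*48 + v^2*(-15).
The factored form is (1 + v) * (v - 8) * (v - 8).
2) (1 + v) * (v - 8) * (v - 8)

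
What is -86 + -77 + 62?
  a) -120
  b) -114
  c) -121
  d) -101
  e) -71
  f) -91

First: -86 + -77 = -163
Then: -163 + 62 = -101
d) -101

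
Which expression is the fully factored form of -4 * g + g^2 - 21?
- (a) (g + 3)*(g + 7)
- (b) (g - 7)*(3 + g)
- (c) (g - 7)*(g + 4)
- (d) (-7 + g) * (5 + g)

We need to factor -4 * g + g^2 - 21.
The factored form is (g - 7)*(3 + g).
b) (g - 7)*(3 + g)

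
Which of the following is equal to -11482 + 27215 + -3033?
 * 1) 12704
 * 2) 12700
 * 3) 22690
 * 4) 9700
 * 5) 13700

First: -11482 + 27215 = 15733
Then: 15733 + -3033 = 12700
2) 12700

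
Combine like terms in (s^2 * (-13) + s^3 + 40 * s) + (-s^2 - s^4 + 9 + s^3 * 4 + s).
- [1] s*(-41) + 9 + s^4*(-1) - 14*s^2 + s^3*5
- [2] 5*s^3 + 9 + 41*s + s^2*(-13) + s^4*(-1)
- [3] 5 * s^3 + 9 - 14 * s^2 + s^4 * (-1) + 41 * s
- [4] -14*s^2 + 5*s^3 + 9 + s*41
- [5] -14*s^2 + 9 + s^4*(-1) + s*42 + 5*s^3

Adding the polynomials and combining like terms:
(s^2*(-13) + s^3 + 40*s) + (-s^2 - s^4 + 9 + s^3*4 + s)
= 5 * s^3 + 9 - 14 * s^2 + s^4 * (-1) + 41 * s
3) 5 * s^3 + 9 - 14 * s^2 + s^4 * (-1) + 41 * s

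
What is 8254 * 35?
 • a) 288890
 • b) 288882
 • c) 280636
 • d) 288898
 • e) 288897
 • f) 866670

8254 * 35 = 288890
a) 288890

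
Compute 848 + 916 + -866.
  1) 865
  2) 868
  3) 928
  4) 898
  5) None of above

First: 848 + 916 = 1764
Then: 1764 + -866 = 898
4) 898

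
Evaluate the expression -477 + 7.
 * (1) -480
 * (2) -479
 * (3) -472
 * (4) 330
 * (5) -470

-477 + 7 = -470
5) -470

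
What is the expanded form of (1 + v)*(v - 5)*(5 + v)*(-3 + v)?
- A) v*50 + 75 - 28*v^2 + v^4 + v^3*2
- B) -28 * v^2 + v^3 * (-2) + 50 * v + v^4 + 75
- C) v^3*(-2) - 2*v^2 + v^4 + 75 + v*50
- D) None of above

Expanding (1 + v)*(v - 5)*(5 + v)*(-3 + v):
= -28 * v^2 + v^3 * (-2) + 50 * v + v^4 + 75
B) -28 * v^2 + v^3 * (-2) + 50 * v + v^4 + 75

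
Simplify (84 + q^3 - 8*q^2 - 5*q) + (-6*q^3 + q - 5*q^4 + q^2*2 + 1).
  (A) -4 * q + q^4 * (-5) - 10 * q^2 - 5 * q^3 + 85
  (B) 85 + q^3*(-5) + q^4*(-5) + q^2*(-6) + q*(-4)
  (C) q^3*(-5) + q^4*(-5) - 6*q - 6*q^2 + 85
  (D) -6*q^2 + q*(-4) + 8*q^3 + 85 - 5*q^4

Adding the polynomials and combining like terms:
(84 + q^3 - 8*q^2 - 5*q) + (-6*q^3 + q - 5*q^4 + q^2*2 + 1)
= 85 + q^3*(-5) + q^4*(-5) + q^2*(-6) + q*(-4)
B) 85 + q^3*(-5) + q^4*(-5) + q^2*(-6) + q*(-4)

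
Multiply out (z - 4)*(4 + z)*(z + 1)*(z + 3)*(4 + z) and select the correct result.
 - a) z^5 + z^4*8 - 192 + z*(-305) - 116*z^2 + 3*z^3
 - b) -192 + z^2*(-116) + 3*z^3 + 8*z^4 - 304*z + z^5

Expanding (z - 4)*(4 + z)*(z + 1)*(z + 3)*(4 + z):
= -192 + z^2*(-116) + 3*z^3 + 8*z^4 - 304*z + z^5
b) -192 + z^2*(-116) + 3*z^3 + 8*z^4 - 304*z + z^5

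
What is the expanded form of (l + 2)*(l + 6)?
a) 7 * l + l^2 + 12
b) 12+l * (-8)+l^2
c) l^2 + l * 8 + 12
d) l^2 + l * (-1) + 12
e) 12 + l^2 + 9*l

Expanding (l + 2)*(l + 6):
= l^2 + l * 8 + 12
c) l^2 + l * 8 + 12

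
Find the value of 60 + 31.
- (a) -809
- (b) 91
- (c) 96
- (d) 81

60 + 31 = 91
b) 91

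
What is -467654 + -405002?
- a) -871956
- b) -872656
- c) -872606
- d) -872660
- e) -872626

-467654 + -405002 = -872656
b) -872656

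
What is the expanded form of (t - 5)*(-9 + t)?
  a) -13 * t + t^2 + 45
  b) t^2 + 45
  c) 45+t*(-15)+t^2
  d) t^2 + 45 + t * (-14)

Expanding (t - 5)*(-9 + t):
= t^2 + 45 + t * (-14)
d) t^2 + 45 + t * (-14)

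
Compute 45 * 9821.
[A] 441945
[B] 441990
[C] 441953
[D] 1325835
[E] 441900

45 * 9821 = 441945
A) 441945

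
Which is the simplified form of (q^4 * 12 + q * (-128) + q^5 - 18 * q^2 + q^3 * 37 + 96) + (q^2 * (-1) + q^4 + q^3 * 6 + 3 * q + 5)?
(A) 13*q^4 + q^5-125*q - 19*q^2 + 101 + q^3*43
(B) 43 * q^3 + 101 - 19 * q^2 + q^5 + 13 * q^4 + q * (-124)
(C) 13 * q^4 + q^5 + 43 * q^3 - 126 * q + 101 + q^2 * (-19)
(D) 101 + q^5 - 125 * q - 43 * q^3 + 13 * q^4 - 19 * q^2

Adding the polynomials and combining like terms:
(q^4*12 + q*(-128) + q^5 - 18*q^2 + q^3*37 + 96) + (q^2*(-1) + q^4 + q^3*6 + 3*q + 5)
= 13*q^4 + q^5-125*q - 19*q^2 + 101 + q^3*43
A) 13*q^4 + q^5-125*q - 19*q^2 + 101 + q^3*43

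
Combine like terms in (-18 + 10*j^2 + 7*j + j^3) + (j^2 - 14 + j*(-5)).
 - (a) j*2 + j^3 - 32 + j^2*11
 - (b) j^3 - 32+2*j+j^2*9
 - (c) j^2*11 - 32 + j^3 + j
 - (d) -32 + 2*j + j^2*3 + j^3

Adding the polynomials and combining like terms:
(-18 + 10*j^2 + 7*j + j^3) + (j^2 - 14 + j*(-5))
= j*2 + j^3 - 32 + j^2*11
a) j*2 + j^3 - 32 + j^2*11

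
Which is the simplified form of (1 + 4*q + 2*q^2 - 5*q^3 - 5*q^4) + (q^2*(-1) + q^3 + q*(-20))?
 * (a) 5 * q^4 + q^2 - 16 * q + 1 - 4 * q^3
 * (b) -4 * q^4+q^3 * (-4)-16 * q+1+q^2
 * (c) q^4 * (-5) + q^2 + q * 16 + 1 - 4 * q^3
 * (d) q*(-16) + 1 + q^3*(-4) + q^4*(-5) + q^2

Adding the polynomials and combining like terms:
(1 + 4*q + 2*q^2 - 5*q^3 - 5*q^4) + (q^2*(-1) + q^3 + q*(-20))
= q*(-16) + 1 + q^3*(-4) + q^4*(-5) + q^2
d) q*(-16) + 1 + q^3*(-4) + q^4*(-5) + q^2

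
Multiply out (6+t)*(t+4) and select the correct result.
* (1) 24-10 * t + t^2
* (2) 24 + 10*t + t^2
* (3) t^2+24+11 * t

Expanding (6+t)*(t+4):
= 24 + 10*t + t^2
2) 24 + 10*t + t^2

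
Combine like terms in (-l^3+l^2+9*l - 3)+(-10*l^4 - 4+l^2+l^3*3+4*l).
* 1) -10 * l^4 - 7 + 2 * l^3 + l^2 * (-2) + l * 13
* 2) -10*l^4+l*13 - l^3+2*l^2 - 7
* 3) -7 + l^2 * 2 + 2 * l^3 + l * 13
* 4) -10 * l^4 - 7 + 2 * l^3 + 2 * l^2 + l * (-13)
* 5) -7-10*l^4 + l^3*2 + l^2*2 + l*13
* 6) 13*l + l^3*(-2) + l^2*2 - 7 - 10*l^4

Adding the polynomials and combining like terms:
(-l^3 + l^2 + 9*l - 3) + (-10*l^4 - 4 + l^2 + l^3*3 + 4*l)
= -7-10*l^4 + l^3*2 + l^2*2 + l*13
5) -7-10*l^4 + l^3*2 + l^2*2 + l*13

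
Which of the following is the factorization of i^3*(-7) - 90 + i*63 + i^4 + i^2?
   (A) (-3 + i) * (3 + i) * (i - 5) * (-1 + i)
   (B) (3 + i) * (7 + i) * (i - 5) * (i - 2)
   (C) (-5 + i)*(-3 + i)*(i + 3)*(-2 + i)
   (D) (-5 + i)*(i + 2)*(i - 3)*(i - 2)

We need to factor i^3*(-7) - 90 + i*63 + i^4 + i^2.
The factored form is (-5 + i)*(-3 + i)*(i + 3)*(-2 + i).
C) (-5 + i)*(-3 + i)*(i + 3)*(-2 + i)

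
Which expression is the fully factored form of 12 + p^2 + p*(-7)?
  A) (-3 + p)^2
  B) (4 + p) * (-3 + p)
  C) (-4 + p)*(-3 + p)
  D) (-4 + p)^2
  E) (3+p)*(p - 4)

We need to factor 12 + p^2 + p*(-7).
The factored form is (-4 + p)*(-3 + p).
C) (-4 + p)*(-3 + p)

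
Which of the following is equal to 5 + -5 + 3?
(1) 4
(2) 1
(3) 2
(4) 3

First: 5 + -5 = 0
Then: 0 + 3 = 3
4) 3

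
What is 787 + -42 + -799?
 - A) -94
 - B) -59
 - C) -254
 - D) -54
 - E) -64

First: 787 + -42 = 745
Then: 745 + -799 = -54
D) -54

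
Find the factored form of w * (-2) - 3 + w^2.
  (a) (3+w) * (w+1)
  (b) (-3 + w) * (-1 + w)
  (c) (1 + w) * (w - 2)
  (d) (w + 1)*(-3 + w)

We need to factor w * (-2) - 3 + w^2.
The factored form is (w + 1)*(-3 + w).
d) (w + 1)*(-3 + w)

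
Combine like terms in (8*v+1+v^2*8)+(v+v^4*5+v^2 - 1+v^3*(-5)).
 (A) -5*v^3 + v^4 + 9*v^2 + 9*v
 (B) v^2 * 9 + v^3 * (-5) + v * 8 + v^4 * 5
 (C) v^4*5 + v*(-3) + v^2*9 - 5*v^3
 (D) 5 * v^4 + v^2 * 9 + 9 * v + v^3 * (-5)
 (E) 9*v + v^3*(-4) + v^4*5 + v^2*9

Adding the polynomials and combining like terms:
(8*v + 1 + v^2*8) + (v + v^4*5 + v^2 - 1 + v^3*(-5))
= 5 * v^4 + v^2 * 9 + 9 * v + v^3 * (-5)
D) 5 * v^4 + v^2 * 9 + 9 * v + v^3 * (-5)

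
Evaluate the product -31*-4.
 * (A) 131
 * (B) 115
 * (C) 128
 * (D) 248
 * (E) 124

-31 * -4 = 124
E) 124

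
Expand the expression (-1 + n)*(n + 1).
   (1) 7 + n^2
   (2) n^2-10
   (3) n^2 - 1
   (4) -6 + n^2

Expanding (-1 + n)*(n + 1):
= n^2 - 1
3) n^2 - 1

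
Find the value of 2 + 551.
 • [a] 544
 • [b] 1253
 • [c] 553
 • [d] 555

2 + 551 = 553
c) 553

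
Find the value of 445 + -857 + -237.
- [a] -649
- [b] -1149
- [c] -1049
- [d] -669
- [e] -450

First: 445 + -857 = -412
Then: -412 + -237 = -649
a) -649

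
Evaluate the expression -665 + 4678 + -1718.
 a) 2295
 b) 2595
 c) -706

First: -665 + 4678 = 4013
Then: 4013 + -1718 = 2295
a) 2295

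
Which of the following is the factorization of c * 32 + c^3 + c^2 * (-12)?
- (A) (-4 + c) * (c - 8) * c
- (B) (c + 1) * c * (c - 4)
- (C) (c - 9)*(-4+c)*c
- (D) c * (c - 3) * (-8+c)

We need to factor c * 32 + c^3 + c^2 * (-12).
The factored form is (-4 + c) * (c - 8) * c.
A) (-4 + c) * (c - 8) * c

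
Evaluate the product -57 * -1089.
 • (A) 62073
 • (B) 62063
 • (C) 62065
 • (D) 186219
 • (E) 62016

-57 * -1089 = 62073
A) 62073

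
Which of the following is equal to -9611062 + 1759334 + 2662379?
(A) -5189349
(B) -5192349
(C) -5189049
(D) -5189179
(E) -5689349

First: -9611062 + 1759334 = -7851728
Then: -7851728 + 2662379 = -5189349
A) -5189349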